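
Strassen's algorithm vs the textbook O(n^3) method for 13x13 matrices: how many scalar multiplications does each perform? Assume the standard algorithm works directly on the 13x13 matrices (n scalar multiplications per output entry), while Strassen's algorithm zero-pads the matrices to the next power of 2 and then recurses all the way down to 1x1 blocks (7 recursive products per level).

Matrix multiplication for 13x13 matrices:

Strassen's algorithm requires power-of-2 dimensions. Pad 13x13 to 16x16 (next power of 2).

Standard algorithm: 13^3 = 2197 multiplications
Strassen's algorithm: 7^(log2(16)) = 7^4 = 2401 multiplications
Difference: 2197 - 2401 = -204 (Strassen uses MORE here due to padding overhead — for small or just-over-power-of-2 n, padding can outweigh the per-level savings)

Standard: 2197 multiplications (13^3). Strassen: 2401 multiplications (7^4, after padding to 16x16). Strassen reduces 8 recursive multiplications to 7 at each level.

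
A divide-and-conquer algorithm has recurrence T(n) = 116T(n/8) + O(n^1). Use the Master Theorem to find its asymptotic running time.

Master Theorem for T(n) = 116T(n/8) + O(n^1):

a = 116, b = 8, c = 1
log_b(a) = log_8(116) = 2.2860

Case 1: c = 1 < log_8(116) = 2.2860
T(n) = O(n^(log_8 116))

For T(n) = 116T(n/8) + O(n^1): log_8(116) = 2.2860. This is Case 1 of the Master Theorem (c < log_b(a), work dominated by leaves), giving O(n^(log_8 116)).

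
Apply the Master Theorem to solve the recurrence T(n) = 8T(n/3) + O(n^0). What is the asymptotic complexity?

Master Theorem for T(n) = 8T(n/3) + O(n^0):

a = 8, b = 3, c = 0
log_b(a) = log_3(8) = 1.8928

Case 1: c = 0 < log_3(8) = 1.8928
T(n) = O(n^(log_3 8))

For T(n) = 8T(n/3) + O(n^0): log_3(8) = 1.8928. This is Case 1 of the Master Theorem (c < log_b(a), work dominated by leaves), giving O(n^(log_3 8)).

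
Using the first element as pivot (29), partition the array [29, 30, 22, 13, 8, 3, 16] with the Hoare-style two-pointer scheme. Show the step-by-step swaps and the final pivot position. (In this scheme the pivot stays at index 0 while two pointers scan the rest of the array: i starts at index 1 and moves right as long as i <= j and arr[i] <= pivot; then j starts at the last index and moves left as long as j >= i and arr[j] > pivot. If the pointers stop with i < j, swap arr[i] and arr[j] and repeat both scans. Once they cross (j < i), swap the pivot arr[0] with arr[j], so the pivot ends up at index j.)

Hoare-style two-pointer partition with pivot = 29:

Initial array: [29, 30, 22, 13, 8, 3, 16]

Pointers start at i = 1, j = 6.
i stops at index 1 (arr[1]=30 > 29), j stops at index 6 (arr[6]=16 <= 29): swap arr[1] and arr[6], array becomes [29, 16, 22, 13, 8, 3, 30]
i ends at 6, j ends at 5: the pointers have crossed (j < i), so scanning stops.

Swap pivot arr[0] with arr[5] to place pivot at position 5: [3, 16, 22, 13, 8, 29, 30]
Pivot position: 5

After partitioning with pivot 29, the array becomes [3, 16, 22, 13, 8, 29, 30]. The pivot is placed at index 5. All elements to the left of the pivot are <= 29, and all elements to the right are > 29.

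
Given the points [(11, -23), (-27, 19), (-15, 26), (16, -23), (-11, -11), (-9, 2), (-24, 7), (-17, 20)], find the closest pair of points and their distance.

Computing all pairwise distances among 8 points:

d((11, -23), (-27, 19)) = 56.6392
d((11, -23), (-15, 26)) = 55.4707
d((11, -23), (16, -23)) = 5.0 <-- minimum
d((11, -23), (-11, -11)) = 25.0599
d((11, -23), (-9, 2)) = 32.0156
d((11, -23), (-24, 7)) = 46.0977
d((11, -23), (-17, 20)) = 51.3128
d((-27, 19), (-15, 26)) = 13.8924
d((-27, 19), (16, -23)) = 60.1082
d((-27, 19), (-11, -11)) = 34.0
d((-27, 19), (-9, 2)) = 24.7588
d((-27, 19), (-24, 7)) = 12.3693
d((-27, 19), (-17, 20)) = 10.0499
d((-15, 26), (16, -23)) = 57.9828
d((-15, 26), (-11, -11)) = 37.2156
d((-15, 26), (-9, 2)) = 24.7386
d((-15, 26), (-24, 7)) = 21.0238
d((-15, 26), (-17, 20)) = 6.3246
d((16, -23), (-11, -11)) = 29.5466
d((16, -23), (-9, 2)) = 35.3553
d((16, -23), (-24, 7)) = 50.0
d((16, -23), (-17, 20)) = 54.2033
d((-11, -11), (-9, 2)) = 13.1529
d((-11, -11), (-24, 7)) = 22.2036
d((-11, -11), (-17, 20)) = 31.5753
d((-9, 2), (-24, 7)) = 15.8114
d((-9, 2), (-17, 20)) = 19.6977
d((-24, 7), (-17, 20)) = 14.7648

Closest pair: (11, -23) and (16, -23) with distance 5.0

The closest pair is (11, -23) and (16, -23) with Euclidean distance 5.0. For 8 points, brute-force pairwise comparison is shown above. For large n, the divide-and-conquer algorithm (sort by x, recurse on halves, check the dividing strip) achieves O(n log n).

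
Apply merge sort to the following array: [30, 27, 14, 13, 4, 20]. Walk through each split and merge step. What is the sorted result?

Merge sort trace:

Split: [30, 27, 14, 13, 4, 20] -> [30, 27, 14] and [13, 4, 20]
  Split: [30, 27, 14] -> [30] and [27, 14]
    Split: [27, 14] -> [27] and [14]
    Merge: [27] + [14] -> [14, 27]
  Merge: [30] + [14, 27] -> [14, 27, 30]
  Split: [13, 4, 20] -> [13] and [4, 20]
    Split: [4, 20] -> [4] and [20]
    Merge: [4] + [20] -> [4, 20]
  Merge: [13] + [4, 20] -> [4, 13, 20]
Merge: [14, 27, 30] + [4, 13, 20] -> [4, 13, 14, 20, 27, 30]

Final sorted array: [4, 13, 14, 20, 27, 30]

The merge sort proceeds by recursively splitting the array and merging sorted halves.
After all merges, the sorted array is [4, 13, 14, 20, 27, 30].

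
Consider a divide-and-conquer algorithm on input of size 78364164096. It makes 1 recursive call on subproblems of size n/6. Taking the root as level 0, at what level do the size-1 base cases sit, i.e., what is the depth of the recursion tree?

For divide and conquer with division factor 6:

Problem sizes at each level:
Level 0: 78364164096
Level 1: 13060694016
Level 2: 2176782336
Level 3: 362797056
Level 4: 60466176
Level 5: 10077696
Level 6: 1679616
Level 7: 279936
Level 8: 46656
Level 9: 7776
Level 10: 1296
Level 11: 216
Level 12: 36
Level 13: 6
Level 14: 1

The root is level 0 and the size-1 base case is level 14 (the tree spans levels 0 through 14, i.e. 15 levels counting the root), so the depth is the number of divisions: log_6(78364164096) = 14

The recursion tree depth is log_6(78364164096) = 14. At each level, the problem size is divided by 6, so it takes 14 divisions to reduce to a base case of size 1. The algorithm makes 1 recursive call at each level.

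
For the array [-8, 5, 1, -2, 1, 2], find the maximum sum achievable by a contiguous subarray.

Using Kadane's algorithm on [-8, 5, 1, -2, 1, 2]:

Scanning through the array:
Position 1 (value 5): max_ending_here = 5, max_so_far = 5
Position 2 (value 1): max_ending_here = 6, max_so_far = 6
Position 3 (value -2): max_ending_here = 4, max_so_far = 6
Position 4 (value 1): max_ending_here = 5, max_so_far = 6
Position 5 (value 2): max_ending_here = 7, max_so_far = 7

Maximum subarray: [5, 1, -2, 1, 2]
Maximum sum: 7

The maximum subarray is [5, 1, -2, 1, 2] with sum 7. This subarray runs from index 1 to index 5.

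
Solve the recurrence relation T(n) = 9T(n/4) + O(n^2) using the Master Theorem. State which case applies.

Master Theorem for T(n) = 9T(n/4) + O(n^2):

a = 9, b = 4, c = 2
log_b(a) = log_4(9) = 1.5850

Case 3: c = 2 > log_4(9) = 1.5850
T(n) = O(n^2) = O(n^2)

For T(n) = 9T(n/4) + O(n^2): log_4(9) = 1.5850. This is Case 3 of the Master Theorem (c > log_b(a), work dominated by root), giving O(n^2).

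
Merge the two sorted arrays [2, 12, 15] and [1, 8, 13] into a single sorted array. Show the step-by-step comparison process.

Merging process:

Compare 2 vs 1: take 1 from right. Merged: [1]
Compare 2 vs 8: take 2 from left. Merged: [1, 2]
Compare 12 vs 8: take 8 from right. Merged: [1, 2, 8]
Compare 12 vs 13: take 12 from left. Merged: [1, 2, 8, 12]
Compare 15 vs 13: take 13 from right. Merged: [1, 2, 8, 12, 13]
Append remaining from left: [15]. Merged: [1, 2, 8, 12, 13, 15]

Final merged array: [1, 2, 8, 12, 13, 15]
Total comparisons: 5

The merged array is [1, 2, 8, 12, 13, 15], requiring 5 comparisons. The merge step runs in O(n) time where n is the total number of elements.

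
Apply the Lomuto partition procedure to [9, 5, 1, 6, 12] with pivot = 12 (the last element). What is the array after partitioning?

Lomuto partition with pivot = 12:

Initial array: [9, 5, 1, 6, 12]

arr[0]=9 <= 12: swap with position 0, array becomes [9, 5, 1, 6, 12]
arr[1]=5 <= 12: swap with position 1, array becomes [9, 5, 1, 6, 12]
arr[2]=1 <= 12: swap with position 2, array becomes [9, 5, 1, 6, 12]
arr[3]=6 <= 12: swap with position 3, array becomes [9, 5, 1, 6, 12]

Place pivot at position 4: [9, 5, 1, 6, 12]
Pivot position: 4

After partitioning with pivot 12, the array becomes [9, 5, 1, 6, 12]. The pivot is placed at index 4. All elements to the left of the pivot are <= 12, and all elements to the right are > 12.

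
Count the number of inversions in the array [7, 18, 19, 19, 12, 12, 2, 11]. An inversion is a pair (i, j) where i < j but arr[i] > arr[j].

Finding inversions in [7, 18, 19, 19, 12, 12, 2, 11]:

(0, 6): arr[0]=7 > arr[6]=2
(1, 4): arr[1]=18 > arr[4]=12
(1, 5): arr[1]=18 > arr[5]=12
(1, 6): arr[1]=18 > arr[6]=2
(1, 7): arr[1]=18 > arr[7]=11
(2, 4): arr[2]=19 > arr[4]=12
(2, 5): arr[2]=19 > arr[5]=12
(2, 6): arr[2]=19 > arr[6]=2
(2, 7): arr[2]=19 > arr[7]=11
(3, 4): arr[3]=19 > arr[4]=12
(3, 5): arr[3]=19 > arr[5]=12
(3, 6): arr[3]=19 > arr[6]=2
(3, 7): arr[3]=19 > arr[7]=11
(4, 6): arr[4]=12 > arr[6]=2
(4, 7): arr[4]=12 > arr[7]=11
(5, 6): arr[5]=12 > arr[6]=2
(5, 7): arr[5]=12 > arr[7]=11

Total inversions: 17

The array has 17 inversion(s): (0,6), (1,4), (1,5), (1,6), (1,7), (2,4), (2,5), (2,6), (2,7), (3,4), (3,5), (3,6), (3,7), (4,6), (4,7), (5,6), (5,7). Each pair (i,j) satisfies i < j and arr[i] > arr[j].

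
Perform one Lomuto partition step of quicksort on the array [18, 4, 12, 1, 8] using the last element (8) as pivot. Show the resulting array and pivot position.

Lomuto partition with pivot = 8:

Initial array: [18, 4, 12, 1, 8]

arr[0]=18 > 8: no swap
arr[1]=4 <= 8: swap with position 0, array becomes [4, 18, 12, 1, 8]
arr[2]=12 > 8: no swap
arr[3]=1 <= 8: swap with position 1, array becomes [4, 1, 12, 18, 8]

Place pivot at position 2: [4, 1, 8, 18, 12]
Pivot position: 2

After partitioning with pivot 8, the array becomes [4, 1, 8, 18, 12]. The pivot is placed at index 2. All elements to the left of the pivot are <= 8, and all elements to the right are > 8.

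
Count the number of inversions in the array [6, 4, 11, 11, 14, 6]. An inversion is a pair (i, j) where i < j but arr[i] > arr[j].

Finding inversions in [6, 4, 11, 11, 14, 6]:

(0, 1): arr[0]=6 > arr[1]=4
(2, 5): arr[2]=11 > arr[5]=6
(3, 5): arr[3]=11 > arr[5]=6
(4, 5): arr[4]=14 > arr[5]=6

Total inversions: 4

The array has 4 inversion(s): (0,1), (2,5), (3,5), (4,5). Each pair (i,j) satisfies i < j and arr[i] > arr[j].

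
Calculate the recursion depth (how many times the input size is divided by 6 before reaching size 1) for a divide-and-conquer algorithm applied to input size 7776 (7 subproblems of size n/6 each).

For divide and conquer with division factor 6:

Problem sizes at each level:
Level 0: 7776
Level 1: 1296
Level 2: 216
Level 3: 36
Level 4: 6
Level 5: 1

The root is level 0 and the size-1 base case is level 5 (the tree spans levels 0 through 5, i.e. 6 levels counting the root), so the depth is the number of divisions: log_6(7776) = 5

The recursion tree depth is log_6(7776) = 5. At each level, the problem size is divided by 6, so it takes 5 divisions to reduce to a base case of size 1. The algorithm makes 7 recursive calls at each level.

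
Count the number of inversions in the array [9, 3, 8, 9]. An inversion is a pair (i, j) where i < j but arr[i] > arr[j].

Finding inversions in [9, 3, 8, 9]:

(0, 1): arr[0]=9 > arr[1]=3
(0, 2): arr[0]=9 > arr[2]=8

Total inversions: 2

The array has 2 inversion(s): (0,1), (0,2). Each pair (i,j) satisfies i < j and arr[i] > arr[j].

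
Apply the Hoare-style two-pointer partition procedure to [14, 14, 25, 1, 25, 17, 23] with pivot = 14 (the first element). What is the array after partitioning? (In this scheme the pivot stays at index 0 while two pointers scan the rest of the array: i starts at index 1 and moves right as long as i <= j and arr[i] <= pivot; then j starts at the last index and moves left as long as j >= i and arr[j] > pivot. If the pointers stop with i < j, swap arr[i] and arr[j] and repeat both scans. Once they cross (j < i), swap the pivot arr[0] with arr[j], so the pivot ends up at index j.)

Hoare-style two-pointer partition with pivot = 14:

Initial array: [14, 14, 25, 1, 25, 17, 23]

Pointers start at i = 1, j = 6.
i stops at index 2 (arr[2]=25 > 14), j stops at index 3 (arr[3]=1 <= 14): swap arr[2] and arr[3], array becomes [14, 14, 1, 25, 25, 17, 23]
i ends at 3, j ends at 2: the pointers have crossed (j < i), so scanning stops.

Swap pivot arr[0] with arr[2] to place pivot at position 2: [1, 14, 14, 25, 25, 17, 23]
Pivot position: 2

After partitioning with pivot 14, the array becomes [1, 14, 14, 25, 25, 17, 23]. The pivot is placed at index 2. All elements to the left of the pivot are <= 14, and all elements to the right are > 14.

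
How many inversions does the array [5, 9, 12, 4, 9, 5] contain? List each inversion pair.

Finding inversions in [5, 9, 12, 4, 9, 5]:

(0, 3): arr[0]=5 > arr[3]=4
(1, 3): arr[1]=9 > arr[3]=4
(1, 5): arr[1]=9 > arr[5]=5
(2, 3): arr[2]=12 > arr[3]=4
(2, 4): arr[2]=12 > arr[4]=9
(2, 5): arr[2]=12 > arr[5]=5
(4, 5): arr[4]=9 > arr[5]=5

Total inversions: 7

The array has 7 inversion(s): (0,3), (1,3), (1,5), (2,3), (2,4), (2,5), (4,5). Each pair (i,j) satisfies i < j and arr[i] > arr[j].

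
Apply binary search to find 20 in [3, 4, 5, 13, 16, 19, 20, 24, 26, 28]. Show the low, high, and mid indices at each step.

Binary search for 20 in [3, 4, 5, 13, 16, 19, 20, 24, 26, 28]:

lo=0, hi=9, mid=4, arr[mid]=16 -> 16 < 20, search right half
lo=5, hi=9, mid=7, arr[mid]=24 -> 24 > 20, search left half
lo=5, hi=6, mid=5, arr[mid]=19 -> 19 < 20, search right half
lo=6, hi=6, mid=6, arr[mid]=20 -> Found target at index 6!

Binary search finds 20 at index 6 after 4 comparisons. The search repeatedly halves the search space by comparing with the middle element.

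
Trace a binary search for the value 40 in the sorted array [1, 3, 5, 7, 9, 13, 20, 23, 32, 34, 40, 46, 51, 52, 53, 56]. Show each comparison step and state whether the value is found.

Binary search for 40 in [1, 3, 5, 7, 9, 13, 20, 23, 32, 34, 40, 46, 51, 52, 53, 56]:

lo=0, hi=15, mid=7, arr[mid]=23 -> 23 < 40, search right half
lo=8, hi=15, mid=11, arr[mid]=46 -> 46 > 40, search left half
lo=8, hi=10, mid=9, arr[mid]=34 -> 34 < 40, search right half
lo=10, hi=10, mid=10, arr[mid]=40 -> Found target at index 10!

Binary search finds 40 at index 10 after 4 comparisons. The search repeatedly halves the search space by comparing with the middle element.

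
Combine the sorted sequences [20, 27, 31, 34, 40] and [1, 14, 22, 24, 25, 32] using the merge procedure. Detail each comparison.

Merging process:

Compare 20 vs 1: take 1 from right. Merged: [1]
Compare 20 vs 14: take 14 from right. Merged: [1, 14]
Compare 20 vs 22: take 20 from left. Merged: [1, 14, 20]
Compare 27 vs 22: take 22 from right. Merged: [1, 14, 20, 22]
Compare 27 vs 24: take 24 from right. Merged: [1, 14, 20, 22, 24]
Compare 27 vs 25: take 25 from right. Merged: [1, 14, 20, 22, 24, 25]
Compare 27 vs 32: take 27 from left. Merged: [1, 14, 20, 22, 24, 25, 27]
Compare 31 vs 32: take 31 from left. Merged: [1, 14, 20, 22, 24, 25, 27, 31]
Compare 34 vs 32: take 32 from right. Merged: [1, 14, 20, 22, 24, 25, 27, 31, 32]
Append remaining from left: [34, 40]. Merged: [1, 14, 20, 22, 24, 25, 27, 31, 32, 34, 40]

Final merged array: [1, 14, 20, 22, 24, 25, 27, 31, 32, 34, 40]
Total comparisons: 9

The merged array is [1, 14, 20, 22, 24, 25, 27, 31, 32, 34, 40], requiring 9 comparisons. The merge step runs in O(n) time where n is the total number of elements.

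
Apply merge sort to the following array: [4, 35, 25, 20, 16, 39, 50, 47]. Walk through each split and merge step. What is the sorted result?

Merge sort trace:

Split: [4, 35, 25, 20, 16, 39, 50, 47] -> [4, 35, 25, 20] and [16, 39, 50, 47]
  Split: [4, 35, 25, 20] -> [4, 35] and [25, 20]
    Split: [4, 35] -> [4] and [35]
    Merge: [4] + [35] -> [4, 35]
    Split: [25, 20] -> [25] and [20]
    Merge: [25] + [20] -> [20, 25]
  Merge: [4, 35] + [20, 25] -> [4, 20, 25, 35]
  Split: [16, 39, 50, 47] -> [16, 39] and [50, 47]
    Split: [16, 39] -> [16] and [39]
    Merge: [16] + [39] -> [16, 39]
    Split: [50, 47] -> [50] and [47]
    Merge: [50] + [47] -> [47, 50]
  Merge: [16, 39] + [47, 50] -> [16, 39, 47, 50]
Merge: [4, 20, 25, 35] + [16, 39, 47, 50] -> [4, 16, 20, 25, 35, 39, 47, 50]

Final sorted array: [4, 16, 20, 25, 35, 39, 47, 50]

The merge sort proceeds by recursively splitting the array and merging sorted halves.
After all merges, the sorted array is [4, 16, 20, 25, 35, 39, 47, 50].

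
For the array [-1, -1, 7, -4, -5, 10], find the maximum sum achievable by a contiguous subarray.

Using Kadane's algorithm on [-1, -1, 7, -4, -5, 10]:

Scanning through the array:
Position 1 (value -1): max_ending_here = -1, max_so_far = -1
Position 2 (value 7): max_ending_here = 7, max_so_far = 7
Position 3 (value -4): max_ending_here = 3, max_so_far = 7
Position 4 (value -5): max_ending_here = -2, max_so_far = 7
Position 5 (value 10): max_ending_here = 10, max_so_far = 10

Maximum subarray: [10]
Maximum sum: 10

The maximum subarray is [10] with sum 10. This subarray runs from index 5 to index 5.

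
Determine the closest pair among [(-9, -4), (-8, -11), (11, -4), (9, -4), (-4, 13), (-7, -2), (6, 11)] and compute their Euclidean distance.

Computing all pairwise distances among 7 points:

d((-9, -4), (-8, -11)) = 7.0711
d((-9, -4), (11, -4)) = 20.0
d((-9, -4), (9, -4)) = 18.0
d((-9, -4), (-4, 13)) = 17.72
d((-9, -4), (-7, -2)) = 2.8284
d((-9, -4), (6, 11)) = 21.2132
d((-8, -11), (11, -4)) = 20.2485
d((-8, -11), (9, -4)) = 18.3848
d((-8, -11), (-4, 13)) = 24.3311
d((-8, -11), (-7, -2)) = 9.0554
d((-8, -11), (6, 11)) = 26.0768
d((11, -4), (9, -4)) = 2.0 <-- minimum
d((11, -4), (-4, 13)) = 22.6716
d((11, -4), (-7, -2)) = 18.1108
d((11, -4), (6, 11)) = 15.8114
d((9, -4), (-4, 13)) = 21.4009
d((9, -4), (-7, -2)) = 16.1245
d((9, -4), (6, 11)) = 15.2971
d((-4, 13), (-7, -2)) = 15.2971
d((-4, 13), (6, 11)) = 10.198
d((-7, -2), (6, 11)) = 18.3848

Closest pair: (11, -4) and (9, -4) with distance 2.0

The closest pair is (11, -4) and (9, -4) with Euclidean distance 2.0. For 7 points, brute-force pairwise comparison is shown above. For large n, the divide-and-conquer algorithm (sort by x, recurse on halves, check the dividing strip) achieves O(n log n).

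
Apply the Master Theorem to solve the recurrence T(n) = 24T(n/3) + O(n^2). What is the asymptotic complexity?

Master Theorem for T(n) = 24T(n/3) + O(n^2):

a = 24, b = 3, c = 2
log_b(a) = log_3(24) = 2.8928

Case 1: c = 2 < log_3(24) = 2.8928
T(n) = O(n^(log_3 24))

For T(n) = 24T(n/3) + O(n^2): log_3(24) = 2.8928. This is Case 1 of the Master Theorem (c < log_b(a), work dominated by leaves), giving O(n^(log_3 24)).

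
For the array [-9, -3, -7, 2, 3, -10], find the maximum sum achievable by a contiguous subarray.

Using Kadane's algorithm on [-9, -3, -7, 2, 3, -10]:

Scanning through the array:
Position 1 (value -3): max_ending_here = -3, max_so_far = -3
Position 2 (value -7): max_ending_here = -7, max_so_far = -3
Position 3 (value 2): max_ending_here = 2, max_so_far = 2
Position 4 (value 3): max_ending_here = 5, max_so_far = 5
Position 5 (value -10): max_ending_here = -5, max_so_far = 5

Maximum subarray: [2, 3]
Maximum sum: 5

The maximum subarray is [2, 3] with sum 5. This subarray runs from index 3 to index 4.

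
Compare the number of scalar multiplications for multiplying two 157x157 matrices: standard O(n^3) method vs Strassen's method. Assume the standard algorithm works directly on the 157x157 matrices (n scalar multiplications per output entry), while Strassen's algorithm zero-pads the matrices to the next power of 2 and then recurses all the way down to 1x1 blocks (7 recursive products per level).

Matrix multiplication for 157x157 matrices:

Strassen's algorithm requires power-of-2 dimensions. Pad 157x157 to 256x256 (next power of 2).

Standard algorithm: 157^3 = 3869893 multiplications
Strassen's algorithm: 7^(log2(256)) = 7^8 = 5764801 multiplications
Difference: 3869893 - 5764801 = -1894908 (Strassen uses MORE here due to padding overhead — for small or just-over-power-of-2 n, padding can outweigh the per-level savings)

Standard: 3869893 multiplications (157^3). Strassen: 5764801 multiplications (7^8, after padding to 256x256). Strassen reduces 8 recursive multiplications to 7 at each level.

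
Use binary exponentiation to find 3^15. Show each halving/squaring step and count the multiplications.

Computing 3^15 by squaring (build up from 3^1; each line after the first costs one multiplication):

3^1 = 3
3^2 = (3^1)^2 = 3^2 = 9
3^3 = 3 * 3^2 = 3 * 9 = 27
3^6 = (3^3)^2 = 27^2 = 729
3^7 = 3 * 3^6 = 3 * 729 = 2187
3^14 = (3^7)^2 = 2187^2 = 4782969
3^15 = 3 * 3^14 = 3 * 4782969 = 14348907

Result: 14348907
Multiplications needed: 6 (6 lines after 3^1)

3^15 = 14348907. Using exponentiation by squaring, this requires 6 multiplications. The key idea: if the exponent is even, square the half-power; if odd, multiply by the base once.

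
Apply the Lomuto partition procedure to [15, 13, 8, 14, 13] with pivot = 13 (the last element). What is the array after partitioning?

Lomuto partition with pivot = 13:

Initial array: [15, 13, 8, 14, 13]

arr[0]=15 > 13: no swap
arr[1]=13 <= 13: swap with position 0, array becomes [13, 15, 8, 14, 13]
arr[2]=8 <= 13: swap with position 1, array becomes [13, 8, 15, 14, 13]
arr[3]=14 > 13: no swap

Place pivot at position 2: [13, 8, 13, 14, 15]
Pivot position: 2

After partitioning with pivot 13, the array becomes [13, 8, 13, 14, 15]. The pivot is placed at index 2. All elements to the left of the pivot are <= 13, and all elements to the right are > 13.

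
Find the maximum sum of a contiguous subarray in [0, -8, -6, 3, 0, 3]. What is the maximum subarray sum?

Using Kadane's algorithm on [0, -8, -6, 3, 0, 3]:

Scanning through the array:
Position 1 (value -8): max_ending_here = -8, max_so_far = 0
Position 2 (value -6): max_ending_here = -6, max_so_far = 0
Position 3 (value 3): max_ending_here = 3, max_so_far = 3
Position 4 (value 0): max_ending_here = 3, max_so_far = 3
Position 5 (value 3): max_ending_here = 6, max_so_far = 6

Maximum subarray: [3, 0, 3]
Maximum sum: 6

The maximum subarray is [3, 0, 3] with sum 6. This subarray runs from index 3 to index 5.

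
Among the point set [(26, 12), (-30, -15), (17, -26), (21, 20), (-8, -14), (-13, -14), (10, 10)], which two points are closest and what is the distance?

Computing all pairwise distances among 7 points:

d((26, 12), (-30, -15)) = 62.1691
d((26, 12), (17, -26)) = 39.0512
d((26, 12), (21, 20)) = 9.434
d((26, 12), (-8, -14)) = 42.8019
d((26, 12), (-13, -14)) = 46.8722
d((26, 12), (10, 10)) = 16.1245
d((-30, -15), (17, -26)) = 48.2701
d((-30, -15), (21, 20)) = 61.8547
d((-30, -15), (-8, -14)) = 22.0227
d((-30, -15), (-13, -14)) = 17.0294
d((-30, -15), (10, 10)) = 47.1699
d((17, -26), (21, 20)) = 46.1736
d((17, -26), (-8, -14)) = 27.7308
d((17, -26), (-13, -14)) = 32.311
d((17, -26), (10, 10)) = 36.6742
d((21, 20), (-8, -14)) = 44.6878
d((21, 20), (-13, -14)) = 48.0833
d((21, 20), (10, 10)) = 14.8661
d((-8, -14), (-13, -14)) = 5.0 <-- minimum
d((-8, -14), (10, 10)) = 30.0
d((-13, -14), (10, 10)) = 33.2415

Closest pair: (-8, -14) and (-13, -14) with distance 5.0

The closest pair is (-8, -14) and (-13, -14) with Euclidean distance 5.0. For 7 points, brute-force pairwise comparison is shown above. For large n, the divide-and-conquer algorithm (sort by x, recurse on halves, check the dividing strip) achieves O(n log n).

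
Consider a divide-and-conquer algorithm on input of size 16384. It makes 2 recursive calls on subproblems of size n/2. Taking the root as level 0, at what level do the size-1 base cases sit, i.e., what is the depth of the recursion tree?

For divide and conquer with division factor 2:

Problem sizes at each level:
Level 0: 16384
Level 1: 8192
Level 2: 4096
Level 3: 2048
Level 4: 1024
Level 5: 512
Level 6: 256
Level 7: 128
Level 8: 64
Level 9: 32
Level 10: 16
Level 11: 8
Level 12: 4
Level 13: 2
Level 14: 1

The root is level 0 and the size-1 base case is level 14 (the tree spans levels 0 through 14, i.e. 15 levels counting the root), so the depth is the number of divisions: log_2(16384) = 14

The recursion tree depth is log_2(16384) = 14. At each level, the problem size is divided by 2, so it takes 14 divisions to reduce to a base case of size 1. The algorithm makes 2 recursive calls at each level.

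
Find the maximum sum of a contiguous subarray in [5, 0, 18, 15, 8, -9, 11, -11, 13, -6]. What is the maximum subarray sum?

Using Kadane's algorithm on [5, 0, 18, 15, 8, -9, 11, -11, 13, -6]:

Scanning through the array:
Position 1 (value 0): max_ending_here = 5, max_so_far = 5
Position 2 (value 18): max_ending_here = 23, max_so_far = 23
Position 3 (value 15): max_ending_here = 38, max_so_far = 38
Position 4 (value 8): max_ending_here = 46, max_so_far = 46
Position 5 (value -9): max_ending_here = 37, max_so_far = 46
Position 6 (value 11): max_ending_here = 48, max_so_far = 48
Position 7 (value -11): max_ending_here = 37, max_so_far = 48
Position 8 (value 13): max_ending_here = 50, max_so_far = 50
Position 9 (value -6): max_ending_here = 44, max_so_far = 50

Maximum subarray: [5, 0, 18, 15, 8, -9, 11, -11, 13]
Maximum sum: 50

The maximum subarray is [5, 0, 18, 15, 8, -9, 11, -11, 13] with sum 50. This subarray runs from index 0 to index 8.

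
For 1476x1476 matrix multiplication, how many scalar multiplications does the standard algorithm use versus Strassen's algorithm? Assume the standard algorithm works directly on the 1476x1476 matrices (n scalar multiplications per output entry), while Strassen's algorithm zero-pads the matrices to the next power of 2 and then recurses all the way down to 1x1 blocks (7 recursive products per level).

Matrix multiplication for 1476x1476 matrices:

Strassen's algorithm requires power-of-2 dimensions. Pad 1476x1476 to 2048x2048 (next power of 2).

Standard algorithm: 1476^3 = 3215578176 multiplications
Strassen's algorithm: 7^(log2(2048)) = 7^11 = 1977326743 multiplications
Savings: 3215578176 - 1977326743 = 1238251433 multiplications

Standard: 3215578176 multiplications (1476^3). Strassen: 1977326743 multiplications (7^11, after padding to 2048x2048). Strassen reduces 8 recursive multiplications to 7 at each level.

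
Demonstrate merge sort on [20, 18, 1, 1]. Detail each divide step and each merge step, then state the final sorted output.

Merge sort trace:

Split: [20, 18, 1, 1] -> [20, 18] and [1, 1]
  Split: [20, 18] -> [20] and [18]
  Merge: [20] + [18] -> [18, 20]
  Split: [1, 1] -> [1] and [1]
  Merge: [1] + [1] -> [1, 1]
Merge: [18, 20] + [1, 1] -> [1, 1, 18, 20]

Final sorted array: [1, 1, 18, 20]

The merge sort proceeds by recursively splitting the array and merging sorted halves.
After all merges, the sorted array is [1, 1, 18, 20].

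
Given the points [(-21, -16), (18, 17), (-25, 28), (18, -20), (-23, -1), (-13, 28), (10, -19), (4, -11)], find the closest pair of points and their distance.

Computing all pairwise distances among 8 points:

d((-21, -16), (18, 17)) = 51.0882
d((-21, -16), (-25, 28)) = 44.1814
d((-21, -16), (18, -20)) = 39.2046
d((-21, -16), (-23, -1)) = 15.1327
d((-21, -16), (-13, 28)) = 44.7214
d((-21, -16), (10, -19)) = 31.1448
d((-21, -16), (4, -11)) = 25.4951
d((18, 17), (-25, 28)) = 44.3847
d((18, 17), (18, -20)) = 37.0
d((18, 17), (-23, -1)) = 44.7772
d((18, 17), (-13, 28)) = 32.8938
d((18, 17), (10, -19)) = 36.8782
d((18, 17), (4, -11)) = 31.305
d((-25, 28), (18, -20)) = 64.4438
d((-25, 28), (-23, -1)) = 29.0689
d((-25, 28), (-13, 28)) = 12.0
d((-25, 28), (10, -19)) = 58.6003
d((-25, 28), (4, -11)) = 48.6004
d((18, -20), (-23, -1)) = 45.1885
d((18, -20), (-13, 28)) = 57.1402
d((18, -20), (10, -19)) = 8.0623 <-- minimum
d((18, -20), (4, -11)) = 16.6433
d((-23, -1), (-13, 28)) = 30.6757
d((-23, -1), (10, -19)) = 37.5899
d((-23, -1), (4, -11)) = 28.7924
d((-13, 28), (10, -19)) = 52.3259
d((-13, 28), (4, -11)) = 42.5441
d((10, -19), (4, -11)) = 10.0

Closest pair: (18, -20) and (10, -19) with distance 8.0623

The closest pair is (18, -20) and (10, -19) with Euclidean distance 8.0623. For 8 points, brute-force pairwise comparison is shown above. For large n, the divide-and-conquer algorithm (sort by x, recurse on halves, check the dividing strip) achieves O(n log n).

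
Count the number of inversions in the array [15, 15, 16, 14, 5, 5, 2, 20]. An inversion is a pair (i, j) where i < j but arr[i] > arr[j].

Finding inversions in [15, 15, 16, 14, 5, 5, 2, 20]:

(0, 3): arr[0]=15 > arr[3]=14
(0, 4): arr[0]=15 > arr[4]=5
(0, 5): arr[0]=15 > arr[5]=5
(0, 6): arr[0]=15 > arr[6]=2
(1, 3): arr[1]=15 > arr[3]=14
(1, 4): arr[1]=15 > arr[4]=5
(1, 5): arr[1]=15 > arr[5]=5
(1, 6): arr[1]=15 > arr[6]=2
(2, 3): arr[2]=16 > arr[3]=14
(2, 4): arr[2]=16 > arr[4]=5
(2, 5): arr[2]=16 > arr[5]=5
(2, 6): arr[2]=16 > arr[6]=2
(3, 4): arr[3]=14 > arr[4]=5
(3, 5): arr[3]=14 > arr[5]=5
(3, 6): arr[3]=14 > arr[6]=2
(4, 6): arr[4]=5 > arr[6]=2
(5, 6): arr[5]=5 > arr[6]=2

Total inversions: 17

The array has 17 inversion(s): (0,3), (0,4), (0,5), (0,6), (1,3), (1,4), (1,5), (1,6), (2,3), (2,4), (2,5), (2,6), (3,4), (3,5), (3,6), (4,6), (5,6). Each pair (i,j) satisfies i < j and arr[i] > arr[j].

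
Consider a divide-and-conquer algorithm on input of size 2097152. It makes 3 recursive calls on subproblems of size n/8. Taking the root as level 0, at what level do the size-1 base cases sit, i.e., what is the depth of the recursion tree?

For divide and conquer with division factor 8:

Problem sizes at each level:
Level 0: 2097152
Level 1: 262144
Level 2: 32768
Level 3: 4096
Level 4: 512
Level 5: 64
Level 6: 8
Level 7: 1

The root is level 0 and the size-1 base case is level 7 (the tree spans levels 0 through 7, i.e. 8 levels counting the root), so the depth is the number of divisions: log_8(2097152) = 7

The recursion tree depth is log_8(2097152) = 7. At each level, the problem size is divided by 8, so it takes 7 divisions to reduce to a base case of size 1. The algorithm makes 3 recursive calls at each level.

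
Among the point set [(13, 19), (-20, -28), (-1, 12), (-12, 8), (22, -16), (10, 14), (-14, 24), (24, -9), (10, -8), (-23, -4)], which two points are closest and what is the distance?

Computing all pairwise distances among 10 points:

d((13, 19), (-20, -28)) = 57.4282
d((13, 19), (-1, 12)) = 15.6525
d((13, 19), (-12, 8)) = 27.313
d((13, 19), (22, -16)) = 36.1386
d((13, 19), (10, 14)) = 5.831 <-- minimum
d((13, 19), (-14, 24)) = 27.4591
d((13, 19), (24, -9)) = 30.0832
d((13, 19), (10, -8)) = 27.1662
d((13, 19), (-23, -4)) = 42.72
d((-20, -28), (-1, 12)) = 44.2832
d((-20, -28), (-12, 8)) = 36.8782
d((-20, -28), (22, -16)) = 43.6807
d((-20, -28), (10, 14)) = 51.614
d((-20, -28), (-14, 24)) = 52.345
d((-20, -28), (24, -9)) = 47.927
d((-20, -28), (10, -8)) = 36.0555
d((-20, -28), (-23, -4)) = 24.1868
d((-1, 12), (-12, 8)) = 11.7047
d((-1, 12), (22, -16)) = 36.2353
d((-1, 12), (10, 14)) = 11.1803
d((-1, 12), (-14, 24)) = 17.6918
d((-1, 12), (24, -9)) = 32.6497
d((-1, 12), (10, -8)) = 22.8254
d((-1, 12), (-23, -4)) = 27.2029
d((-12, 8), (22, -16)) = 41.6173
d((-12, 8), (10, 14)) = 22.8035
d((-12, 8), (-14, 24)) = 16.1245
d((-12, 8), (24, -9)) = 39.8121
d((-12, 8), (10, -8)) = 27.2029
d((-12, 8), (-23, -4)) = 16.2788
d((22, -16), (10, 14)) = 32.311
d((22, -16), (-14, 24)) = 53.8145
d((22, -16), (24, -9)) = 7.2801
d((22, -16), (10, -8)) = 14.4222
d((22, -16), (-23, -4)) = 46.5725
d((10, 14), (-14, 24)) = 26.0
d((10, 14), (24, -9)) = 26.9258
d((10, 14), (10, -8)) = 22.0
d((10, 14), (-23, -4)) = 37.5899
d((-14, 24), (24, -9)) = 50.3289
d((-14, 24), (10, -8)) = 40.0
d((-14, 24), (-23, -4)) = 29.4109
d((24, -9), (10, -8)) = 14.0357
d((24, -9), (-23, -4)) = 47.2652
d((10, -8), (-23, -4)) = 33.2415

Closest pair: (13, 19) and (10, 14) with distance 5.831

The closest pair is (13, 19) and (10, 14) with Euclidean distance 5.831. For 10 points, brute-force pairwise comparison is shown above. For large n, the divide-and-conquer algorithm (sort by x, recurse on halves, check the dividing strip) achieves O(n log n).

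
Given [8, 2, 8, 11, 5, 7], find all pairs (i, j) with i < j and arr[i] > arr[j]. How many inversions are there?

Finding inversions in [8, 2, 8, 11, 5, 7]:

(0, 1): arr[0]=8 > arr[1]=2
(0, 4): arr[0]=8 > arr[4]=5
(0, 5): arr[0]=8 > arr[5]=7
(2, 4): arr[2]=8 > arr[4]=5
(2, 5): arr[2]=8 > arr[5]=7
(3, 4): arr[3]=11 > arr[4]=5
(3, 5): arr[3]=11 > arr[5]=7

Total inversions: 7

The array has 7 inversion(s): (0,1), (0,4), (0,5), (2,4), (2,5), (3,4), (3,5). Each pair (i,j) satisfies i < j and arr[i] > arr[j].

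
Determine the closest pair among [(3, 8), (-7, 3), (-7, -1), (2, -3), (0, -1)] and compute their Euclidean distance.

Computing all pairwise distances among 5 points:

d((3, 8), (-7, 3)) = 11.1803
d((3, 8), (-7, -1)) = 13.4536
d((3, 8), (2, -3)) = 11.0454
d((3, 8), (0, -1)) = 9.4868
d((-7, 3), (-7, -1)) = 4.0
d((-7, 3), (2, -3)) = 10.8167
d((-7, 3), (0, -1)) = 8.0623
d((-7, -1), (2, -3)) = 9.2195
d((-7, -1), (0, -1)) = 7.0
d((2, -3), (0, -1)) = 2.8284 <-- minimum

Closest pair: (2, -3) and (0, -1) with distance 2.8284

The closest pair is (2, -3) and (0, -1) with Euclidean distance 2.8284. For 5 points, brute-force pairwise comparison is shown above. For large n, the divide-and-conquer algorithm (sort by x, recurse on halves, check the dividing strip) achieves O(n log n).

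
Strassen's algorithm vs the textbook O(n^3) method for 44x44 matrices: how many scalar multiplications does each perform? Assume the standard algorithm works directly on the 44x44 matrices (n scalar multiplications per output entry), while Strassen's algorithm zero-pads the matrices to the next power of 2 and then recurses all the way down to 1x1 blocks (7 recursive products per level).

Matrix multiplication for 44x44 matrices:

Strassen's algorithm requires power-of-2 dimensions. Pad 44x44 to 64x64 (next power of 2).

Standard algorithm: 44^3 = 85184 multiplications
Strassen's algorithm: 7^(log2(64)) = 7^6 = 117649 multiplications
Difference: 85184 - 117649 = -32465 (Strassen uses MORE here due to padding overhead — for small or just-over-power-of-2 n, padding can outweigh the per-level savings)

Standard: 85184 multiplications (44^3). Strassen: 117649 multiplications (7^6, after padding to 64x64). Strassen reduces 8 recursive multiplications to 7 at each level.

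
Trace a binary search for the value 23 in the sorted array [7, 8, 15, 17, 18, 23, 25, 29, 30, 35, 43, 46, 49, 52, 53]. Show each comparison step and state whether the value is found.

Binary search for 23 in [7, 8, 15, 17, 18, 23, 25, 29, 30, 35, 43, 46, 49, 52, 53]:

lo=0, hi=14, mid=7, arr[mid]=29 -> 29 > 23, search left half
lo=0, hi=6, mid=3, arr[mid]=17 -> 17 < 23, search right half
lo=4, hi=6, mid=5, arr[mid]=23 -> Found target at index 5!

Binary search finds 23 at index 5 after 3 comparisons. The search repeatedly halves the search space by comparing with the middle element.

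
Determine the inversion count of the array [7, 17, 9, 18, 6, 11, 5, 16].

Finding inversions in [7, 17, 9, 18, 6, 11, 5, 16]:

(0, 4): arr[0]=7 > arr[4]=6
(0, 6): arr[0]=7 > arr[6]=5
(1, 2): arr[1]=17 > arr[2]=9
(1, 4): arr[1]=17 > arr[4]=6
(1, 5): arr[1]=17 > arr[5]=11
(1, 6): arr[1]=17 > arr[6]=5
(1, 7): arr[1]=17 > arr[7]=16
(2, 4): arr[2]=9 > arr[4]=6
(2, 6): arr[2]=9 > arr[6]=5
(3, 4): arr[3]=18 > arr[4]=6
(3, 5): arr[3]=18 > arr[5]=11
(3, 6): arr[3]=18 > arr[6]=5
(3, 7): arr[3]=18 > arr[7]=16
(4, 6): arr[4]=6 > arr[6]=5
(5, 6): arr[5]=11 > arr[6]=5

Total inversions: 15

The array has 15 inversion(s): (0,4), (0,6), (1,2), (1,4), (1,5), (1,6), (1,7), (2,4), (2,6), (3,4), (3,5), (3,6), (3,7), (4,6), (5,6). Each pair (i,j) satisfies i < j and arr[i] > arr[j].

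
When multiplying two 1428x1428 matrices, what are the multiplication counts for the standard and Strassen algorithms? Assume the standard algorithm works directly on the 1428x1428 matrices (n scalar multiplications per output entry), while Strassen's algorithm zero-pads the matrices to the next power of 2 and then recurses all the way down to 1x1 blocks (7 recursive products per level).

Matrix multiplication for 1428x1428 matrices:

Strassen's algorithm requires power-of-2 dimensions. Pad 1428x1428 to 2048x2048 (next power of 2).

Standard algorithm: 1428^3 = 2911954752 multiplications
Strassen's algorithm: 7^(log2(2048)) = 7^11 = 1977326743 multiplications
Savings: 2911954752 - 1977326743 = 934628009 multiplications

Standard: 2911954752 multiplications (1428^3). Strassen: 1977326743 multiplications (7^11, after padding to 2048x2048). Strassen reduces 8 recursive multiplications to 7 at each level.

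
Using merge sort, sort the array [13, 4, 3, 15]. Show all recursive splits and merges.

Merge sort trace:

Split: [13, 4, 3, 15] -> [13, 4] and [3, 15]
  Split: [13, 4] -> [13] and [4]
  Merge: [13] + [4] -> [4, 13]
  Split: [3, 15] -> [3] and [15]
  Merge: [3] + [15] -> [3, 15]
Merge: [4, 13] + [3, 15] -> [3, 4, 13, 15]

Final sorted array: [3, 4, 13, 15]

The merge sort proceeds by recursively splitting the array and merging sorted halves.
After all merges, the sorted array is [3, 4, 13, 15].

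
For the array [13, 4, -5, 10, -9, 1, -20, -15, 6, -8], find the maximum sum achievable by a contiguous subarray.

Using Kadane's algorithm on [13, 4, -5, 10, -9, 1, -20, -15, 6, -8]:

Scanning through the array:
Position 1 (value 4): max_ending_here = 17, max_so_far = 17
Position 2 (value -5): max_ending_here = 12, max_so_far = 17
Position 3 (value 10): max_ending_here = 22, max_so_far = 22
Position 4 (value -9): max_ending_here = 13, max_so_far = 22
Position 5 (value 1): max_ending_here = 14, max_so_far = 22
Position 6 (value -20): max_ending_here = -6, max_so_far = 22
Position 7 (value -15): max_ending_here = -15, max_so_far = 22
Position 8 (value 6): max_ending_here = 6, max_so_far = 22
Position 9 (value -8): max_ending_here = -2, max_so_far = 22

Maximum subarray: [13, 4, -5, 10]
Maximum sum: 22

The maximum subarray is [13, 4, -5, 10] with sum 22. This subarray runs from index 0 to index 3.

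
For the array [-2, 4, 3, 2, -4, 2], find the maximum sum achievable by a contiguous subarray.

Using Kadane's algorithm on [-2, 4, 3, 2, -4, 2]:

Scanning through the array:
Position 1 (value 4): max_ending_here = 4, max_so_far = 4
Position 2 (value 3): max_ending_here = 7, max_so_far = 7
Position 3 (value 2): max_ending_here = 9, max_so_far = 9
Position 4 (value -4): max_ending_here = 5, max_so_far = 9
Position 5 (value 2): max_ending_here = 7, max_so_far = 9

Maximum subarray: [4, 3, 2]
Maximum sum: 9

The maximum subarray is [4, 3, 2] with sum 9. This subarray runs from index 1 to index 3.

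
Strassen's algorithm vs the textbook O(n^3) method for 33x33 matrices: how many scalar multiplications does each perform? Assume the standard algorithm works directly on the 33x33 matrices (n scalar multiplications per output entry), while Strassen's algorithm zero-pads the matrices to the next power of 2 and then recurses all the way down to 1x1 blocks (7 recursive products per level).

Matrix multiplication for 33x33 matrices:

Strassen's algorithm requires power-of-2 dimensions. Pad 33x33 to 64x64 (next power of 2).

Standard algorithm: 33^3 = 35937 multiplications
Strassen's algorithm: 7^(log2(64)) = 7^6 = 117649 multiplications
Difference: 35937 - 117649 = -81712 (Strassen uses MORE here due to padding overhead — for small or just-over-power-of-2 n, padding can outweigh the per-level savings)

Standard: 35937 multiplications (33^3). Strassen: 117649 multiplications (7^6, after padding to 64x64). Strassen reduces 8 recursive multiplications to 7 at each level.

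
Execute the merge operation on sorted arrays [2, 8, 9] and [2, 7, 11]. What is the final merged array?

Merging process:

Compare 2 vs 2: take 2 from left. Merged: [2]
Compare 8 vs 2: take 2 from right. Merged: [2, 2]
Compare 8 vs 7: take 7 from right. Merged: [2, 2, 7]
Compare 8 vs 11: take 8 from left. Merged: [2, 2, 7, 8]
Compare 9 vs 11: take 9 from left. Merged: [2, 2, 7, 8, 9]
Append remaining from right: [11]. Merged: [2, 2, 7, 8, 9, 11]

Final merged array: [2, 2, 7, 8, 9, 11]
Total comparisons: 5

The merged array is [2, 2, 7, 8, 9, 11], requiring 5 comparisons. The merge step runs in O(n) time where n is the total number of elements.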